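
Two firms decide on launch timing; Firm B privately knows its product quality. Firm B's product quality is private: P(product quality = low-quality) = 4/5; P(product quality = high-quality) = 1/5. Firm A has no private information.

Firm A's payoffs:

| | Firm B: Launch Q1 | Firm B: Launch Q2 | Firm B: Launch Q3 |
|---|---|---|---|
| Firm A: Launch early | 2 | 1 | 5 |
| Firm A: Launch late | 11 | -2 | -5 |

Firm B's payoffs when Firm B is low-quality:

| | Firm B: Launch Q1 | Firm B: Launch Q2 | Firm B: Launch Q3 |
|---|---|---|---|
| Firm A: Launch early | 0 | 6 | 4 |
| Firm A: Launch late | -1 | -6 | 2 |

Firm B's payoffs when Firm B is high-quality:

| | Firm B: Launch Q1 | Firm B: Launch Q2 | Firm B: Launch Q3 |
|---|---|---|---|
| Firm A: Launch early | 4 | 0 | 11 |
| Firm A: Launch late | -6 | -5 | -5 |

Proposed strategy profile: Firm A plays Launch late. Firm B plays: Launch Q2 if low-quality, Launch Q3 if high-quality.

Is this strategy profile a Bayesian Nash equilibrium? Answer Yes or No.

No

Firm A plays Launch late: E[Launch late] = 4/5·(-2) + 1/5·(-5) = -13/5; E[Launch early] = 9/5. Not best-responding. ✗
Firm B (product quality low-quality), facing Launch late: Launch Q1 gives -1, Launch Q2 gives -6, Launch Q3 gives 2. Proposed Launch Q2 is not best — profitable deviation exists. ✗
Firm B (product quality high-quality), facing Launch late: Launch Q1 gives -6, Launch Q2 gives -5, Launch Q3 gives -5. Proposed Launch Q3 is best. ✓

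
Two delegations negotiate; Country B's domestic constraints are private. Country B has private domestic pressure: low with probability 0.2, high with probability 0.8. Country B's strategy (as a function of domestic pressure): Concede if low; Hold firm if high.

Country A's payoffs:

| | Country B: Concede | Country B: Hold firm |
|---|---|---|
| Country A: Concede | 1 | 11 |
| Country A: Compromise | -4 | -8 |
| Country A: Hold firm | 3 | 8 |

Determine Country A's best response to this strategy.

E[Concede] = 0.2·(1) + 0.8·(11) = 9
E[Compromise] = 0.2·(-4) + 0.8·(-8) = -7.2
E[Hold firm] = 0.2·(3) + 0.8·(8) = 7
Best response: Concede (9 is the largest).

Concede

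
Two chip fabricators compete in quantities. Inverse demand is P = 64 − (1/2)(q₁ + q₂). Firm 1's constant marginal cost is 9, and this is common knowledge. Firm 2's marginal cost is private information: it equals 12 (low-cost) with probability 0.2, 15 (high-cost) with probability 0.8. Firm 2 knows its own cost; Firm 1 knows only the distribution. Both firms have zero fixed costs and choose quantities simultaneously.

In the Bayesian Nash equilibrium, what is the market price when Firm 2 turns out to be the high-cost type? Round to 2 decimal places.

Type-c best response for Firm 2: q₂(c) = (64 − c) − q₁/2.
Firm 1 maximizes expected profit; its first-order condition is 64 − q₁ − (1/2)E[q₂] − 9 = 0.
Substituting E[q₂] and solving: E[c₂] = 14.4, so q₁ = (64 − 2·9 + 14.4)/(3/2) = 40.2667.
q₂(high-cost) = 28.8667, so P = 64 − (1/2)·(40.2667 + 28.8667) = 29.4333.

29.43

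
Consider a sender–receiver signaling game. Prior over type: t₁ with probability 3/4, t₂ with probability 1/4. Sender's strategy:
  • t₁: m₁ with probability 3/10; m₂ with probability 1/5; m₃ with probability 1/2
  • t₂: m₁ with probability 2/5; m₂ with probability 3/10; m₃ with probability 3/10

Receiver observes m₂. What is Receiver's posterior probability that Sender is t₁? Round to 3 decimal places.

0.667

P(m₂) = (3/4)·(1/5) + (1/4)·(3/10) = 9/40
P(t₁ | m₂) = ((3/4)·(1/5)) / (9/40) = (3/20) / (9/40) = 2/3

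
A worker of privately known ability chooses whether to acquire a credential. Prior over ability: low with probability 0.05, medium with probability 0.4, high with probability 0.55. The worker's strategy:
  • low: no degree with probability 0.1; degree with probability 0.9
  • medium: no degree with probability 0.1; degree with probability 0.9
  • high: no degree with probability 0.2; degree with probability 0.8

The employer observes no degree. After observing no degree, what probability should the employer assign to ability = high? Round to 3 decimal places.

P(no degree) = 0.05·0.1 + 0.4·0.1 + 0.55·0.2 = 0.155
P(high | no degree) = (0.55·0.2) / 0.155 = 0.11 / 0.155 = 0.709677

0.710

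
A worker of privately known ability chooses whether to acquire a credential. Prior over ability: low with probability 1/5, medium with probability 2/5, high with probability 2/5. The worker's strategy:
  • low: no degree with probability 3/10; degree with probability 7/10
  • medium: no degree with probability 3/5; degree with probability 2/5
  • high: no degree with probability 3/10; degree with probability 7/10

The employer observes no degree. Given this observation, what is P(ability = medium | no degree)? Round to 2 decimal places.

P(no degree) = (1/5)·(3/10) + (2/5)·(3/5) + (2/5)·(3/10) = 21/50
P(medium | no degree) = ((2/5)·(3/5)) / (21/50) = (6/25) / (21/50) = 4/7

0.57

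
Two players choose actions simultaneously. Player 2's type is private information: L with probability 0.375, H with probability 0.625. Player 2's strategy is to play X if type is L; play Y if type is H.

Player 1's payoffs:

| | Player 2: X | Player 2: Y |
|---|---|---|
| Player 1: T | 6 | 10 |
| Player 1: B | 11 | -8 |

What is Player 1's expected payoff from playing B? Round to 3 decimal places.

E[B] = 0.375·11 + 0.625·(-8) = 4.125 + (-5) = -0.875

-0.875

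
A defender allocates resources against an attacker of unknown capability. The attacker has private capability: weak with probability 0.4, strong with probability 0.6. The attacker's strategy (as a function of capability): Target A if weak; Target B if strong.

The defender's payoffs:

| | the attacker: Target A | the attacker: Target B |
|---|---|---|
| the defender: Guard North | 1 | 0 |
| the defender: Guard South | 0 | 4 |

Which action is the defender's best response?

E[Guard North] = 0.4·(1) + 0.6·(0) = 0.4
E[Guard South] = 0.4·(0) + 0.6·(4) = 2.4
Best response: Guard South (2.4 is the largest).

Guard South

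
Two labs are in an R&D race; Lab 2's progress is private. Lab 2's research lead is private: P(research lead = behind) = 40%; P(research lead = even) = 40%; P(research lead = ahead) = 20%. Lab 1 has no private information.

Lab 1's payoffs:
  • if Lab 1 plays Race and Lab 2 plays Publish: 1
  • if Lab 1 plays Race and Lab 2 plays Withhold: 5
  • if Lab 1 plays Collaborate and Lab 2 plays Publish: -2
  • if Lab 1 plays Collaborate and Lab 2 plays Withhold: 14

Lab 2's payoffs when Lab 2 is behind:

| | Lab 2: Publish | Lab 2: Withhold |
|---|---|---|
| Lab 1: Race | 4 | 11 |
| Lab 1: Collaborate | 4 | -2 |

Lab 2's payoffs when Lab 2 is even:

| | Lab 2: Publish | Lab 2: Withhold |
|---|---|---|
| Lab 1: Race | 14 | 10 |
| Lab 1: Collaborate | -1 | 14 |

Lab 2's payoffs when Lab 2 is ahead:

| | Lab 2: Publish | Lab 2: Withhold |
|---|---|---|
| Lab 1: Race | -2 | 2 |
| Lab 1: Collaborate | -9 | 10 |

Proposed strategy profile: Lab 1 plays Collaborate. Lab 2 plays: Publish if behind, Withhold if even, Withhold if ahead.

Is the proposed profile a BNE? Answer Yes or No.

Lab 1 plays Collaborate: E[Collaborate] = 0.4·(-2) + 0.4·(14) + 0.2·(14) = 7.6; E[Race] = 3.4. Best-responding. ✓
Lab 2 (research lead behind), facing Collaborate: Publish gives 4, Withhold gives -2. Proposed Publish is best. ✓
Lab 2 (research lead even), facing Collaborate: Publish gives -1, Withhold gives 14. Proposed Withhold is best. ✓
Lab 2 (research lead ahead), facing Collaborate: Publish gives -9, Withhold gives 10. Proposed Withhold is best. ✓

Yes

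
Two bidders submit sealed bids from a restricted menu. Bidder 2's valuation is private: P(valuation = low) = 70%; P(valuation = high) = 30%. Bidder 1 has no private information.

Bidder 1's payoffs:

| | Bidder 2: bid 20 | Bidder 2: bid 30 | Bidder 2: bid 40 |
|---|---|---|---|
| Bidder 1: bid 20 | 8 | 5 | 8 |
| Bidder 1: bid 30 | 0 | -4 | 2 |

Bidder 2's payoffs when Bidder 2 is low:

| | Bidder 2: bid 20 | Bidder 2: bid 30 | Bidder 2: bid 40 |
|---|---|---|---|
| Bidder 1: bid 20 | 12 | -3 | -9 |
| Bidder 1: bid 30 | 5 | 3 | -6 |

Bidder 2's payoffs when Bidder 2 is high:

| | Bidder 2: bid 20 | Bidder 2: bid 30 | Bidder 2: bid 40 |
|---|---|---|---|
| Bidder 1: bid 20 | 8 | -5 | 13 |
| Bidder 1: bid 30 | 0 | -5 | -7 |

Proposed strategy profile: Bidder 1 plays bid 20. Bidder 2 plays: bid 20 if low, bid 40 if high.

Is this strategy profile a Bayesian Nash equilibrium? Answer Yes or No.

Yes

A profile is a BNE iff every type of every player is best-responding given beliefs about the other side.
Bidder 1 plays bid 20: E[bid 20] = 0.7·(8) + 0.3·(8) = 8; E[bid 30] = 0.6. Best-responding. ✓
Bidder 2 (valuation low), facing bid 20: bid 20 gives 12, bid 30 gives -3, bid 40 gives -9. Proposed bid 20 is best. ✓
Bidder 2 (valuation high), facing bid 20: bid 20 gives 8, bid 30 gives -5, bid 40 gives 13. Proposed bid 40 is best. ✓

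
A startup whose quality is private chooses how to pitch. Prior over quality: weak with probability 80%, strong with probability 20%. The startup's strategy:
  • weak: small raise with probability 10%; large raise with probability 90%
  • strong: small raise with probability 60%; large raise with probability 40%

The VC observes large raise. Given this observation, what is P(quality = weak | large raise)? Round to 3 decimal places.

P(large raise) = 0.8·0.9 + 0.2·0.4 = 0.8
P(weak | large raise) = (0.8·0.9) / 0.8 = 0.72 / 0.8 = 0.9

0.900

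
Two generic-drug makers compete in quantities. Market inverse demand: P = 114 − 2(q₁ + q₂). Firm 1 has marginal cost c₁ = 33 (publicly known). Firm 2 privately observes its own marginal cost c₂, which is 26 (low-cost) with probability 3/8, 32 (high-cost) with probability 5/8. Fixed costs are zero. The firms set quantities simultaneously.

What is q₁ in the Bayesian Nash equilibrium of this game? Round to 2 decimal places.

12.96

Each type of Firm 2 best-responds to q₁; Firm 1 best-responds to the expected q₂ over Firm 2's types.
Firm 2 with cost c maximizes (114 − 2(q₁+q₂) − c)·q₂, giving q₂(c) = (114 − c − 2q₁)/4.
E[c₂] = 3/8·26 + 5/8·32 = 29.75
Firm 1's FOC against E[q₂] yields q₁ = (114 − 2·33 + E[c₂])/6 = (114 − 66 + 29.75)/6 = 12.9583.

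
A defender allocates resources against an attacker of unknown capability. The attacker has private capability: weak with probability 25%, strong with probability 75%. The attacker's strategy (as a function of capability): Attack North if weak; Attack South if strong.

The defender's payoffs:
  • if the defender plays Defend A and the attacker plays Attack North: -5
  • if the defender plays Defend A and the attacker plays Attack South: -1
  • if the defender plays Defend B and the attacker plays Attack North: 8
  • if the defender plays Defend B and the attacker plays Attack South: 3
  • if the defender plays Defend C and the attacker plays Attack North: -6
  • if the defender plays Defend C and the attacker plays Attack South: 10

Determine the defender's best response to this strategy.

Compute the defender's expected payoff for each action, taking the expectation over the attacker's type.
E[Defend A] = 0.25·(-5) + 0.75·(-1) = -2
E[Defend B] = 0.25·(8) + 0.75·(3) = 4.25
E[Defend C] = 0.25·(-6) + 0.75·(10) = 6
Best response: Defend C (6 is the largest).

Defend C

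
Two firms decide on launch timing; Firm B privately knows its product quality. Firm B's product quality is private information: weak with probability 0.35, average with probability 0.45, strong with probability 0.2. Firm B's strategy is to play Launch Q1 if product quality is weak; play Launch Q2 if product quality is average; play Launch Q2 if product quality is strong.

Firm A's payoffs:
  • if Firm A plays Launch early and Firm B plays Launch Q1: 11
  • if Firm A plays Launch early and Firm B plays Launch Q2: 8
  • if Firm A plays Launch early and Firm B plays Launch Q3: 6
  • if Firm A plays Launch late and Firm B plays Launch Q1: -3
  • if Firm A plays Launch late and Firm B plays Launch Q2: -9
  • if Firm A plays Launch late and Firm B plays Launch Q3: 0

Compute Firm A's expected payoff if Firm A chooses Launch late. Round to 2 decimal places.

-6.90

Take the expectation over Firm B's product quality, weighting each type's action by its prior probability.
E[Launch late] = 0.35·(-3) + 0.45·(-9) + 0.2·(-9) = (-1.05) + (-4.05) + (-1.8) = -6.9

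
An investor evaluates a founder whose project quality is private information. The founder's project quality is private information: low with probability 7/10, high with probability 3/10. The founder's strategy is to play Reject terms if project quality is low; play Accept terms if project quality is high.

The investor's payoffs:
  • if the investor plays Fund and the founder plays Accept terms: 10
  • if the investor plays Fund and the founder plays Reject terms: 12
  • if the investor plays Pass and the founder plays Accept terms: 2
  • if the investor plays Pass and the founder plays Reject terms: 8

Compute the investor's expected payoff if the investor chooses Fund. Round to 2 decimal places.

11.40

E[Fund] = 7/10·12 + 3/10·10 = 42/5 + 3 = 57/5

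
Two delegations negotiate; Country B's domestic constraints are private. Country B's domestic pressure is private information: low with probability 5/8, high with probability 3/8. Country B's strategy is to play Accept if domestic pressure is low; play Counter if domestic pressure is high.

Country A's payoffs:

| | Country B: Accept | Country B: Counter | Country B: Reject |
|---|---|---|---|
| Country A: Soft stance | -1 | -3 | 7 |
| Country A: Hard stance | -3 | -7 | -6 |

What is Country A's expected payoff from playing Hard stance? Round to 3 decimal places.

-4.500

E[Hard stance] = 5/8·(-3) + 3/8·(-7) = (-15/8) + (-21/8) = -9/2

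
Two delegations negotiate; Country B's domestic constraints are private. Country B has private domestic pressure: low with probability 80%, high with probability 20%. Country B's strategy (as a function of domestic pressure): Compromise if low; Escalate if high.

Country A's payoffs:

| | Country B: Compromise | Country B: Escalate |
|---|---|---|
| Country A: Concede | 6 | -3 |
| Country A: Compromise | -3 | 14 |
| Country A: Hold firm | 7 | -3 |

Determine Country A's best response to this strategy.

Hold firm

E[Concede] = 0.8·(6) + 0.2·(-3) = 4.2
E[Compromise] = 0.8·(-3) + 0.2·(14) = 0.4
E[Hold firm] = 0.8·(7) + 0.2·(-3) = 5
Best response: Hold firm (5 is the largest).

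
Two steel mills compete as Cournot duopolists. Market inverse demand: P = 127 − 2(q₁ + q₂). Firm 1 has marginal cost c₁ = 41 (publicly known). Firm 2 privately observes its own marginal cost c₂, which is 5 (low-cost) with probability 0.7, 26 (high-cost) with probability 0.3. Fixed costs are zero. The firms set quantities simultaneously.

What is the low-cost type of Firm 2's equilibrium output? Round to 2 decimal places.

25.81

Type-c best response for Firm 2: q₂(c) = (127 − c)/4 − q₁/2.
Firm 1 maximizes expected profit; its first-order condition is 127 − 4q₁ − 2E[q₂] − 41 = 0.
Substituting E[q₂] and solving: E[c₂] = 11.3, so q₁ = (127 − 2·41 + 11.3)/6 = 9.38333.
q₂(low-cost) = (127 − 5 − 2·9.38333)/4 = 25.8083.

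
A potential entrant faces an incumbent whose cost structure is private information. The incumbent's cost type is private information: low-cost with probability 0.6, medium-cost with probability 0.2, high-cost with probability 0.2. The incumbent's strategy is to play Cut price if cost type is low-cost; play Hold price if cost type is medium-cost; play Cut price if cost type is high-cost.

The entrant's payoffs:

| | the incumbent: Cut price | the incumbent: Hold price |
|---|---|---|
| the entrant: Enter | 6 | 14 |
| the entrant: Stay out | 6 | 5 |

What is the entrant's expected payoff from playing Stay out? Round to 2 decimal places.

5.80

E[Stay out] = 0.6·6 + 0.2·5 + 0.2·6 = 3.6 + 1 + 1.2 = 5.8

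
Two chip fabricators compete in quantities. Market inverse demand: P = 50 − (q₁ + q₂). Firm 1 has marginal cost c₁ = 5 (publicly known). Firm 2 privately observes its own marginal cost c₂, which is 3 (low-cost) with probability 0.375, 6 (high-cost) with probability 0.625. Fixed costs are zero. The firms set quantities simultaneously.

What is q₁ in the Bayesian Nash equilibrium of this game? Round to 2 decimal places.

Firm 2 with cost c maximizes (50 − (q₁+q₂) − c)·q₂, giving q₂(c) = (50 − c − q₁)/2.
E[c₂] = 0.375·3 + 0.625·6 = 4.875
Firm 1's FOC against E[q₂] yields q₁ = (50 − 2·5 + E[c₂])/3 = (50 − 10 + 4.875)/3 = 14.9583.

14.96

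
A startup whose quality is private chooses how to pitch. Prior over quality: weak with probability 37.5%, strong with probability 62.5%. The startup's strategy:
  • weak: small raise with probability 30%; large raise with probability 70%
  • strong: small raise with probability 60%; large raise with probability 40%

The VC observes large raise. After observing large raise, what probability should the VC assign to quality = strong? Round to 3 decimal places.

P(large raise) = 0.375·0.7 + 0.625·0.4 = 0.5125
P(strong | large raise) = (0.625·0.4) / 0.5125 = 0.25 / 0.5125 = 0.487805

0.488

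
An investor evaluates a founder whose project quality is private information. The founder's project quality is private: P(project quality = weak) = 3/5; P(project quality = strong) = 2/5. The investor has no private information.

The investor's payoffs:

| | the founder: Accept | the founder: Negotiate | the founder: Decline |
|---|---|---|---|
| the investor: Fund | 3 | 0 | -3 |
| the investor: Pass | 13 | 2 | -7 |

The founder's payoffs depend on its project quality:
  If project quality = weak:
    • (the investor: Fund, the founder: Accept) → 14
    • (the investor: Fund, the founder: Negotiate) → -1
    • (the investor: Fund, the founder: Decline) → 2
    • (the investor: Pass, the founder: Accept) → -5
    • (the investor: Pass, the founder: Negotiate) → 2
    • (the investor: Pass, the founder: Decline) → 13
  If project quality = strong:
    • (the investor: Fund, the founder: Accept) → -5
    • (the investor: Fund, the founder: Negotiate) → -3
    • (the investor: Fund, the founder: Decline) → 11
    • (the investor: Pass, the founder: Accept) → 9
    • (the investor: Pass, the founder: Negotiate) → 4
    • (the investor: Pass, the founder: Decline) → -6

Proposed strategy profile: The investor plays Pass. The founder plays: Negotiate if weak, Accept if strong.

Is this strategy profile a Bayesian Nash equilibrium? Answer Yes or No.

The investor plays Pass: E[Pass] = 3/5·(2) + 2/5·(13) = 32/5; E[Fund] = 6/5. Best-responding. ✓
The founder (project quality weak), facing Pass: Accept gives -5, Negotiate gives 2, Decline gives 13. Proposed Negotiate is not best — profitable deviation exists. ✗
The founder (project quality strong), facing Pass: Accept gives 9, Negotiate gives 4, Decline gives -6. Proposed Accept is best. ✓

No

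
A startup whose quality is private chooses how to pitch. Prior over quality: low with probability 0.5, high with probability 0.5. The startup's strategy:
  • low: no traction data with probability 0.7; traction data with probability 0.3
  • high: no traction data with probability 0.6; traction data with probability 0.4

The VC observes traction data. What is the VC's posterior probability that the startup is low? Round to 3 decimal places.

0.429

P(traction data) = 0.5·0.3 + 0.5·0.4 = 0.35
P(low | traction data) = (0.5·0.3) / 0.35 = 0.15 / 0.35 = 0.428571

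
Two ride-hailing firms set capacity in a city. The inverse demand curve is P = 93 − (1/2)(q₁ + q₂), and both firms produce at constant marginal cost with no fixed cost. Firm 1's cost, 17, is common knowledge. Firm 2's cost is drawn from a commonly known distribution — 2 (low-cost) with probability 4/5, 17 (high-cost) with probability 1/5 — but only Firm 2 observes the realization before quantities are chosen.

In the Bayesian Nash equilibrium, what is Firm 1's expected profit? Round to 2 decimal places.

910.22

Type-c best response for Firm 2: q₂(c) = (93 − c) − q₁/2.
Firm 1 maximizes expected profit; its first-order condition is 93 − q₁ − (1/2)E[q₂] − 17 = 0.
Substituting E[q₂] and solving: E[c₂] = 5, so q₁ = (93 − 2·17 + 5)/(3/2) = 42.6667.
E[P] = 93 − (1/2)·(q₁ + E[q₂]) = 38.3333; Firm 1's expected profit = (E[P] − 17)·q₁ = (38.3333 − 17)·42.6667 = 910.222.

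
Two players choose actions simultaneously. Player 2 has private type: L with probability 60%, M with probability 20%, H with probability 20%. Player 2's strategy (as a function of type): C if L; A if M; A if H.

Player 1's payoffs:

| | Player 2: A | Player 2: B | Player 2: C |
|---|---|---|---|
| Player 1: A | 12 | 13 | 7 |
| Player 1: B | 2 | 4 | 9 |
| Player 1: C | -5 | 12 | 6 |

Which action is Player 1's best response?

E[A] = 0.6·(7) + 0.2·(12) + 0.2·(12) = 9
E[B] = 0.6·(9) + 0.2·(2) + 0.2·(2) = 6.2
E[C] = 0.6·(6) + 0.2·(-5) + 0.2·(-5) = 1.6
Best response: A (9 is the largest).

A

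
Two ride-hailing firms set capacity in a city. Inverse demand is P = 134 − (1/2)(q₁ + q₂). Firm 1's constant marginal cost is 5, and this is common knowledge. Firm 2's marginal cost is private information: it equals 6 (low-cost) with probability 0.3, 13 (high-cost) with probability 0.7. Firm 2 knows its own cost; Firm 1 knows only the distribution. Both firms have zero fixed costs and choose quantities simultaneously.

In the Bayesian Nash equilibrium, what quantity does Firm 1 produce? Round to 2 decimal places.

Firm 2 with cost c maximizes (134 − (1/2)(q₁+q₂) − c)·q₂, giving q₂(c) = (134 − c − (1/2)q₁).
E[c₂] = 0.3·6 + 0.7·13 = 10.9
Firm 1's FOC against E[q₂] yields q₁ = (134 − 2·5 + E[c₂])/(3/2) = (134 − 10 + 10.9)/(3/2) = 89.9333.

89.93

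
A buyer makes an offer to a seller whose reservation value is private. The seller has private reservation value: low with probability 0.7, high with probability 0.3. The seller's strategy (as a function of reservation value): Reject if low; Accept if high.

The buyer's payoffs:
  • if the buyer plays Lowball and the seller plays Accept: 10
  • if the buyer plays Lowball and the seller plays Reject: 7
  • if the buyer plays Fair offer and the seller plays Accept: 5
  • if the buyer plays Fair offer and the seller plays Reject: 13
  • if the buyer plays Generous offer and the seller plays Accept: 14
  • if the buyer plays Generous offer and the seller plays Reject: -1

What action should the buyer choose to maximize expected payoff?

E[Lowball] = 0.7·(7) + 0.3·(10) = 7.9
E[Fair offer] = 0.7·(13) + 0.3·(5) = 10.6
E[Generous offer] = 0.7·(-1) + 0.3·(14) = 3.5
Best response: Fair offer (10.6 is the largest).

Fair offer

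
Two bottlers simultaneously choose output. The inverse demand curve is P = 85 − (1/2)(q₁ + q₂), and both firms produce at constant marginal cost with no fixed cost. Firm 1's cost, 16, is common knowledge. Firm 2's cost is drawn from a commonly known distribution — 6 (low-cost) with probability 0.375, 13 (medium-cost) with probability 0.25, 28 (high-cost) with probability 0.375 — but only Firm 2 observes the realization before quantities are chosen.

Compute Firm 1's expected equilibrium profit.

1058

Firm 2 with cost c maximizes (85 − (1/2)(q₁+q₂) − c)·q₂, giving q₂(c) = (85 − c − (1/2)q₁).
E[c₂] = 0.375·6 + 0.25·13 + 0.375·28 = 16
Firm 1's FOC against E[q₂] yields q₁ = (85 − 2·16 + E[c₂])/(3/2) = (85 − 32 + 16)/(3/2) = 46.
E[P] = 85 − (1/2)·(q₁ + E[q₂]) = 39; Firm 1's expected profit = (E[P] − 16)·q₁ = (39 − 16)·46 = 1058.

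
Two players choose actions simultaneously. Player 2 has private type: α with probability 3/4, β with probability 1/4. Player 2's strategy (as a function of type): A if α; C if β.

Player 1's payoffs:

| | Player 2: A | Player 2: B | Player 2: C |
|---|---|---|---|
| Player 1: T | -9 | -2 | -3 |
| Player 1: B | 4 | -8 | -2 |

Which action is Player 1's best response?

Compute Player 1's expected payoff for each action, taking the expectation over Player 2's type.
E[T] = 3/4·(-9) + 1/4·(-3) = -15/2
E[B] = 3/4·(4) + 1/4·(-2) = 5/2
Best response: B (5/2 is the largest).

B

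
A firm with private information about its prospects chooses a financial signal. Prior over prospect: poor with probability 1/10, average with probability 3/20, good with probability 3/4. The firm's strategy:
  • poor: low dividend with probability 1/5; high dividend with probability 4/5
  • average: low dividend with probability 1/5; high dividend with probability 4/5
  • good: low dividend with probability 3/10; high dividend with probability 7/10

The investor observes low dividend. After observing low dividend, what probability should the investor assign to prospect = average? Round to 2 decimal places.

0.11

Apply Bayes' rule using the sender's strategy as the likelihood.
P(low dividend) = (1/10)·(1/5) + (3/20)·(1/5) + (3/4)·(3/10) = 11/40
P(average | low dividend) = ((3/20)·(1/5)) / (11/40) = (3/100) / (11/40) = 6/55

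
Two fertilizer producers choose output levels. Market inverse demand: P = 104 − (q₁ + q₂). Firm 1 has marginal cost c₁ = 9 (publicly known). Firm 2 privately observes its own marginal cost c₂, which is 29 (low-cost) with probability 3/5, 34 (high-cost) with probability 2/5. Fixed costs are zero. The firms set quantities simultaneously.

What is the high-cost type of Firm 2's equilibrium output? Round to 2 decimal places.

Type-c best response for Firm 2: q₂(c) = (104 − c)/2 − q₁/2.
Firm 1 maximizes expected profit; its first-order condition is 104 − 2q₁ − E[q₂] − 9 = 0.
Substituting E[q₂] and solving: E[c₂] = 31, so q₁ = (104 − 2·9 + 31)/3 = 39.
q₂(high-cost) = (104 − 34 − 39)/2 = 15.5.

15.50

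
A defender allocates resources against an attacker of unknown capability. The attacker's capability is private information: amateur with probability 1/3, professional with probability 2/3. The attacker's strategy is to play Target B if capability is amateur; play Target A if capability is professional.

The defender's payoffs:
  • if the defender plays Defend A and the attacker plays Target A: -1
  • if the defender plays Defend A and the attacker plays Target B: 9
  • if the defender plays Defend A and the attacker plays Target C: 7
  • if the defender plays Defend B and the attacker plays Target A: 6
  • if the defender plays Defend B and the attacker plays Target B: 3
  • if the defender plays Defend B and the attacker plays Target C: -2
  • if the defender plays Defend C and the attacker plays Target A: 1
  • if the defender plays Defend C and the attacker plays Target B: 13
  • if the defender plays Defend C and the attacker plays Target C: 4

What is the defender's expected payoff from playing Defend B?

5

E[Defend B] = 1/3·3 + 2/3·6 = 1 + 4 = 5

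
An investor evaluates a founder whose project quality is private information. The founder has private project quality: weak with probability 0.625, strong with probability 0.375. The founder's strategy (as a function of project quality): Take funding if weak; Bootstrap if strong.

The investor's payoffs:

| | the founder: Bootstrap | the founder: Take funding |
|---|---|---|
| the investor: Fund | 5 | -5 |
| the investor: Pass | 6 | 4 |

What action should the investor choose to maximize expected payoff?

Pass

E[Fund] = 0.625·(-5) + 0.375·(5) = -1.25
E[Pass] = 0.625·(4) + 0.375·(6) = 4.75
Best response: Pass (4.75 is the largest).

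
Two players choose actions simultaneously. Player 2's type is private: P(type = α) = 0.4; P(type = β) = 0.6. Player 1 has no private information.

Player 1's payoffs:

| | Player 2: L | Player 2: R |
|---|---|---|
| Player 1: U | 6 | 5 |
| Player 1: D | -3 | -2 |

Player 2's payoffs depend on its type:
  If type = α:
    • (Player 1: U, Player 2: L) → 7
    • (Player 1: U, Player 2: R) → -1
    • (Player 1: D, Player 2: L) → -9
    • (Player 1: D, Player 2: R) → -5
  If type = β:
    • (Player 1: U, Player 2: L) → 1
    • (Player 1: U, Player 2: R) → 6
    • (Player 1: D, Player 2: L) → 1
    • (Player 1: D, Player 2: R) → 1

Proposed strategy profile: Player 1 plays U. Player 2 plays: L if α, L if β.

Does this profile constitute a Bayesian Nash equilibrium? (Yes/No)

No

A profile is a BNE iff every type of every player is best-responding given beliefs about the other side.
Player 1 plays U: E[U] = 0.4·(6) + 0.6·(6) = 6; E[D] = -3. Best-responding. ✓
Player 2 (type α), facing U: L gives 7, R gives -1. Proposed L is best. ✓
Player 2 (type β), facing U: L gives 1, R gives 6. Proposed L is not best — profitable deviation exists. ✗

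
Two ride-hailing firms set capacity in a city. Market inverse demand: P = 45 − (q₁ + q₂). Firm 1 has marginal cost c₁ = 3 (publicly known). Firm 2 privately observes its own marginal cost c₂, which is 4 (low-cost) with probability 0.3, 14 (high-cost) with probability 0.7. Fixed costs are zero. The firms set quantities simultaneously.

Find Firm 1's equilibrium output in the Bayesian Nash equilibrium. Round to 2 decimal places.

Firm 2 with cost c maximizes (45 − (q₁+q₂) − c)·q₂, giving q₂(c) = (45 − c − q₁)/2.
E[c₂] = 0.3·4 + 0.7·14 = 11
Firm 1's FOC against E[q₂] yields q₁ = (45 − 2·3 + E[c₂])/3 = (45 − 6 + 11)/3 = 16.6667.

16.67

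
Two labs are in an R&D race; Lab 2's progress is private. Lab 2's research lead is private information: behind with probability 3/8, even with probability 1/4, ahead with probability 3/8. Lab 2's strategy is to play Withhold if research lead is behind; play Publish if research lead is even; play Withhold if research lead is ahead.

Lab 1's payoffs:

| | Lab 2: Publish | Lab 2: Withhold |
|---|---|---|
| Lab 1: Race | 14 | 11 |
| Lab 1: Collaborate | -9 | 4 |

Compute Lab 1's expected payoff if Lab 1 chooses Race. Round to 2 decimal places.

Take the expectation over Lab 2's research lead, weighting each type's action by its prior probability.
E[Race] = 3/8·11 + 1/4·14 + 3/8·11 = 33/8 + 7/2 + 33/8 = 47/4

11.75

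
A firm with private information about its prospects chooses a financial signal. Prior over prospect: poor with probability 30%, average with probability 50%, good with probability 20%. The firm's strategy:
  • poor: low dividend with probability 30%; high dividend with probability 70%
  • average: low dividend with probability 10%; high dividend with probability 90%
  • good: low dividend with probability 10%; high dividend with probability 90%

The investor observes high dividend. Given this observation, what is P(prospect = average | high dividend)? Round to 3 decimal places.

P(high dividend) = 0.3·0.7 + 0.5·0.9 + 0.2·0.9 = 0.84
P(average | high dividend) = (0.5·0.9) / 0.84 = 0.45 / 0.84 = 0.535714

0.536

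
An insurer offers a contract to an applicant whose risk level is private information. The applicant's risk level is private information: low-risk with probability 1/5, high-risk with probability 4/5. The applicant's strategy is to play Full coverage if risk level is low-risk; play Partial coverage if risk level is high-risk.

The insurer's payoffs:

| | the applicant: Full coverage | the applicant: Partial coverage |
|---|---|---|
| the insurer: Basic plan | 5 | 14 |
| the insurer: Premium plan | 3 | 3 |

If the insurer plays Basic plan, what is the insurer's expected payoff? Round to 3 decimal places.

12.200

E[Basic plan] = 1/5·5 + 4/5·14 = 1 + 56/5 = 61/5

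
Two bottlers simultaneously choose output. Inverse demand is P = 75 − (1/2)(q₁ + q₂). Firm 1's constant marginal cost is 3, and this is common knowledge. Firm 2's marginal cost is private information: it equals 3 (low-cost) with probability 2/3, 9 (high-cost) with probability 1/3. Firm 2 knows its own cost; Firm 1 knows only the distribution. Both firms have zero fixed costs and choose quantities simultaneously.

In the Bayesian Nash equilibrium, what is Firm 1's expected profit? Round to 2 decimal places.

1216.89

Type-c best response for Firm 2: q₂(c) = (75 − c) − q₁/2.
Firm 1 maximizes expected profit; its first-order condition is 75 − q₁ − (1/2)E[q₂] − 3 = 0.
Substituting E[q₂] and solving: E[c₂] = 5, so q₁ = (75 − 2·3 + 5)/(3/2) = 49.3333.
E[P] = 75 − (1/2)·(q₁ + E[q₂]) = 27.6667; Firm 1's expected profit = (E[P] − 3)·q₁ = (27.6667 − 3)·49.3333 = 1216.89.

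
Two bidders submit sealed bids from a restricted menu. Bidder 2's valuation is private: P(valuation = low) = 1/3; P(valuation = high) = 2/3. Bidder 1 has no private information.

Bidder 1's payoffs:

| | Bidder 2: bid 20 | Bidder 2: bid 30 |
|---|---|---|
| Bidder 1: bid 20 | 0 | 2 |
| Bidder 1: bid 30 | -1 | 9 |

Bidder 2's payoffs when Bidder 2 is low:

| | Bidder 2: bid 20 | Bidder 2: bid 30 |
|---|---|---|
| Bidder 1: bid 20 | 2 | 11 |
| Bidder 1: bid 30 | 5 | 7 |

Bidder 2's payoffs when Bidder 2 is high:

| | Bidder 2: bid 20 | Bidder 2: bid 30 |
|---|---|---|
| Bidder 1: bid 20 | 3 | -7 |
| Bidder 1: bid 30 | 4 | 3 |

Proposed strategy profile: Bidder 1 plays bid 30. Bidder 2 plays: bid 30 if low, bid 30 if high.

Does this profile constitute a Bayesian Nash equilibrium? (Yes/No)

No

Bidder 1 plays bid 30: E[bid 30] = 1/3·(9) + 2/3·(9) = 9; E[bid 20] = 2. Best-responding. ✓
Bidder 2 (valuation low), facing bid 30: bid 20 gives 5, bid 30 gives 7. Proposed bid 30 is best. ✓
Bidder 2 (valuation high), facing bid 30: bid 20 gives 4, bid 30 gives 3. Proposed bid 30 is not best — profitable deviation exists. ✗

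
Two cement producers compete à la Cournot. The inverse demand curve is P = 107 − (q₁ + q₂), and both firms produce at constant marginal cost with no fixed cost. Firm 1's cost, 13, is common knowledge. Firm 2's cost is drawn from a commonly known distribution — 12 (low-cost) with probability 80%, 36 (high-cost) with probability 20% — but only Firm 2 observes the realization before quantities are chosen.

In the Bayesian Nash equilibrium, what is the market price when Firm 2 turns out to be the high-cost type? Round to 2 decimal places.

Type-c best response for Firm 2: q₂(c) = (107 − c)/2 − q₁/2.
Firm 1 maximizes expected profit; its first-order condition is 107 − 2q₁ − E[q₂] − 13 = 0.
Substituting E[q₂] and solving: E[c₂] = 16.8, so q₁ = (107 − 2·13 + 16.8)/3 = 32.6.
q₂(high-cost) = 19.2, so P = 107 − (32.6 + 19.2) = 55.2.

55.20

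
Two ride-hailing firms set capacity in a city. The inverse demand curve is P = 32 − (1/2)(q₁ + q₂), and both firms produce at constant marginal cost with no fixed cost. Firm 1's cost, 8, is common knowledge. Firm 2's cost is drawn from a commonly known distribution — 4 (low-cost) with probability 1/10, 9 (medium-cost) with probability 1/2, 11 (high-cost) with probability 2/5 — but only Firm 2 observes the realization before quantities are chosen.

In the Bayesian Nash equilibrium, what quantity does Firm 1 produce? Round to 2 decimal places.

Firm 2 with cost c maximizes (32 − (1/2)(q₁+q₂) − c)·q₂, giving q₂(c) = (32 − c − (1/2)q₁).
E[c₂] = 1/10·4 + 1/2·9 + 2/5·11 = 9.3
Firm 1's FOC against E[q₂] yields q₁ = (32 − 2·8 + E[c₂])/(3/2) = (32 − 16 + 9.3)/(3/2) = 16.8667.

16.87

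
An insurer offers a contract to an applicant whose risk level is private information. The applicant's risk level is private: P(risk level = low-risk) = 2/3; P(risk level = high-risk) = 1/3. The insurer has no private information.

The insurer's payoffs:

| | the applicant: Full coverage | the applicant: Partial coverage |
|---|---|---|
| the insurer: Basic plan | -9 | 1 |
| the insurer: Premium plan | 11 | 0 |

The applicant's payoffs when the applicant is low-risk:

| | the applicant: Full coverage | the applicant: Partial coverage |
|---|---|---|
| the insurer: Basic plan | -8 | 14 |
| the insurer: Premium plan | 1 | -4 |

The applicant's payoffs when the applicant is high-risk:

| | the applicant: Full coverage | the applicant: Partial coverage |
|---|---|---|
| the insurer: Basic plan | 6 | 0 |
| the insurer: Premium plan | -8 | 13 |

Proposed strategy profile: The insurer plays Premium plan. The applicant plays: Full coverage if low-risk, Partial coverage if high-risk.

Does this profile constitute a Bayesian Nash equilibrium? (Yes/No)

A profile is a BNE iff every type of every player is best-responding given beliefs about the other side.
The insurer plays Premium plan: E[Premium plan] = 2/3·(11) + 1/3·(0) = 22/3; E[Basic plan] = -17/3. Best-responding. ✓
The applicant (risk level low-risk), facing Premium plan: Full coverage gives 1, Partial coverage gives -4. Proposed Full coverage is best. ✓
The applicant (risk level high-risk), facing Premium plan: Full coverage gives -8, Partial coverage gives 13. Proposed Partial coverage is best. ✓

Yes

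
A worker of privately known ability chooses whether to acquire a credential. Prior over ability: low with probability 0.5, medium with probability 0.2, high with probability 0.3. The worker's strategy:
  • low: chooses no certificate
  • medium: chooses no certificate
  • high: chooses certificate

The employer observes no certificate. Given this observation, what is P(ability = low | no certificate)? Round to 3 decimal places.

P(no certificate) = 0.5·1 + 0.2·1 + 0.3·0 = 0.7
P(low | no certificate) = (0.5·1) / 0.7 = 0.5 / 0.7 = 0.714286

0.714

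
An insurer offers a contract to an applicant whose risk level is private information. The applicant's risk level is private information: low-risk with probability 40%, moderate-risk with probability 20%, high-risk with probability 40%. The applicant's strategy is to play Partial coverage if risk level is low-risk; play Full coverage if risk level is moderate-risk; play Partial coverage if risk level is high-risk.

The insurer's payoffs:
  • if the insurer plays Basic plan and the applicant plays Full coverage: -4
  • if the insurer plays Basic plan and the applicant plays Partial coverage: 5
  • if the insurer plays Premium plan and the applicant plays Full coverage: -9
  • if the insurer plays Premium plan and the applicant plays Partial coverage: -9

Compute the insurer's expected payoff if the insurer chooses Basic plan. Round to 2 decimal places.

Take the expectation over the applicant's risk level, weighting each type's action by its prior probability.
E[Basic plan] = 0.4·5 + 0.2·(-4) + 0.4·5 = 2 + (-0.8) + 2 = 3.2

3.20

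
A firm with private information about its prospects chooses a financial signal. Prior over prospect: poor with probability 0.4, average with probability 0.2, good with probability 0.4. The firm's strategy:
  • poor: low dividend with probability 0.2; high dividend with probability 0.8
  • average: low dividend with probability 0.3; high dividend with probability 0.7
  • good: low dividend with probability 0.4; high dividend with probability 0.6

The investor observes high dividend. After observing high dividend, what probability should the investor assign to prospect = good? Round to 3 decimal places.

0.343

P(high dividend) = 0.4·0.8 + 0.2·0.7 + 0.4·0.6 = 0.7
P(good | high dividend) = (0.4·0.6) / 0.7 = 0.24 / 0.7 = 0.342857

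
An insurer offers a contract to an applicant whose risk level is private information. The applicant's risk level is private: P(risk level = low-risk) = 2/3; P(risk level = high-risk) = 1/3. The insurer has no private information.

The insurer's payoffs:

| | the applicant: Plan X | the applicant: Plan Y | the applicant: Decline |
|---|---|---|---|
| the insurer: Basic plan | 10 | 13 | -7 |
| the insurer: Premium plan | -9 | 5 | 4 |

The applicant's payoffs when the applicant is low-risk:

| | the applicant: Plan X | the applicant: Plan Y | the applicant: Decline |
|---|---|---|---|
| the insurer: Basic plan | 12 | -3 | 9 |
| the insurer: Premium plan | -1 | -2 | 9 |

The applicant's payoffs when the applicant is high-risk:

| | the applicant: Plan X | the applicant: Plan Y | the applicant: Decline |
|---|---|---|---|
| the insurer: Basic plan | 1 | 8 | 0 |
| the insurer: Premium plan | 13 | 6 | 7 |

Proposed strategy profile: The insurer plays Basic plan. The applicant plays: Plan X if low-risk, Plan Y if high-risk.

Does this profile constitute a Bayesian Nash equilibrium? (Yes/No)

Yes

The insurer plays Basic plan: E[Basic plan] = 2/3·(10) + 1/3·(13) = 11; E[Premium plan] = -13/3. Best-responding. ✓
The applicant (risk level low-risk), facing Basic plan: Plan X gives 12, Plan Y gives -3, Decline gives 9. Proposed Plan X is best. ✓
The applicant (risk level high-risk), facing Basic plan: Plan X gives 1, Plan Y gives 8, Decline gives 0. Proposed Plan Y is best. ✓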